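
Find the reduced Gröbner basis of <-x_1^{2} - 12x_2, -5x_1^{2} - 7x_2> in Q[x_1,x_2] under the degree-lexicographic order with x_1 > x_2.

G = {x_1^{2}, x_2}

f_1 = -x_1^{2} - 12x_2, LT = x_1^{2}.
f_2 = -5x_1^{2} - 7x_2, LT = x_1^{2}.

S(f_1,f_2): lcm = x_1^{2}. S = \tfrac{53}{5}x_2.
  leading term x_2: no divisor's leading term divides it; move \tfrac{53}{5}x_2 to the remainder.
  remainder \tfrac{53}{5}x_2 ≠ 0; add g_3 = \tfrac{53}{5}x_2 to the basis.

The other S-polynomials (S(f_1,g_3), S(f_2,g_3)) all reduce to 0 modulo the current basis, so we have a Gröbner basis.
Inter-reduce: drop elements whose leading term is divisible by another's, tail-reduce, and make monic.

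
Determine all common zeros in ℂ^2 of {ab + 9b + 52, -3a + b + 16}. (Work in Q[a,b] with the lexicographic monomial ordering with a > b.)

{(-23/3, -39), (4, -4)}

Compute a lex Gröbner basis by Buchberger's algorithm.
f_1 = ab + 9b + 52, LT = ab.
f_2 = -3a + b + 16, LT = a.

S(f_1,f_2): lcm = ab. S = 1/3b^2 + 43/3b + 52.
  leading term b^2: no divisor's leading term divides it; move 1/3b^2 to the remainder.
  leading term b: no divisor's leading term divides it; move 43/3b to the remainder.
  leading term 1: no divisor's leading term divides it; move 52 to the remainder.
  remainder 1/3b^2 + 43/3b + 52 ≠ 0; add h_3 = 1/3b^2 + 43/3b + 52 to the basis.

S(f_1,h_3): lcm = ab^2. S = -43ab - 156a + 9b^2 + 52b.
  leading term ab: subtract (-43)·f_1 from -43ab - 156a + 9b^2 + 52b → -156a + 9b^2 + 439b + 2236
  leading term a: subtract (52)·f_2 from -156a + 9b^2 + 439b + 2236 → 9b^2 + 387b + 1404
  leading term b^2: subtract (27)·h_3 from 9b^2 + 387b + 1404 → 0
  remainder 0.

S(f_2,h_3): leading monomials are coprime, so the S-polynomial reduces to 0 (Buchberger's first criterion).
Every S-polynomial of the final basis reduces to 0, so we have a Gröbner basis.
Inter-reduce: drop elements whose leading term is divisible by another's, tail-reduce, and make monic.
Reduced Gröbner basis: {a - 1/3b - 16/3, b^2 + 43b + 156}.

The lex basis is triangular: the last element involves only b. Solving b^2 + 43b + 156 = 0 gives b ∈ {-39, -4}; substituting each value into the earlier elements determines the remaining variables.
  b = -39: the earlier basis element becomes a + 23/3 = 0, giving a = -23/3 — point (-23/3, -39).
  b = -4: the earlier basis element becomes a - 4 = 0, giving a = 4 — point (4, -4).
Check: every point annihilates each of the original generators.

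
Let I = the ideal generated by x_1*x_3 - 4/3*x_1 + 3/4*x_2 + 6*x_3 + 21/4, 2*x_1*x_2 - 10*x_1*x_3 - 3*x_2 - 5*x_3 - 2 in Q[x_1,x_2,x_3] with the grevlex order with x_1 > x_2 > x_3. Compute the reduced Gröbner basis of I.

G = {x_1*x_2 - 20/3*x_1 + 9/4*x_2 + 55/2*x_3 + 101/4, x_2**2 + 5*x_2*x_3 - 110/3*x_3**2 + 13/3*x_2 - 343/9*x_3 - 16/9, x_1*x_3 - 4/3*x_1 + 3/4*x_2 + 6*x_3 + 21/4}

f_1 = x_1*x_3 - 4/3*x_1 + 3/4*x_2 + 6*x_3 + 21/4, LT = x_1*x_3.
f_2 = 2*x_1*x_2 - 10*x_1*x_3 - 3*x_2 - 5*x_3 - 2, LT = x_1*x_2.

S(f_1,f_2): lcm = x_1*x_2*x_3. S = 5*x_1*x_3**2 - 4/3*x_1*x_2 + 3/4*x_2**2 + 15/2*x_2*x_3 + 5/2*x_3**2 + 21/4*x_2 + x_3.
  leading term x_1*x_3**2: subtract (5*x_3)·f_1 from 5*x_1*x_3**2 - 4/3*x_1*x_2 + 3/4*x_2**2 + 15/2*x_2*x_3 + 5/2*x_3**2 + 21/4*x_2 + x_3 → -4/3*x_1*x_2 + 3/4*x_2**2 + 20/3*x_1*x_3 + 15/4*x_2*x_3 - 55/2*x_3**2 + 21/4*x_2 - 101/4*x_3
  leading term x_1*x_2: subtract (-2/3)·f_2 from -4/3*x_1*x_2 + 3/4*x_2**2 + 20/3*x_1*x_3 + 15/4*x_2*x_3 - 55/2*x_3**2 + 21/4*x_2 - 101/4*x_3 → 3/4*x_2**2 + 15/4*x_2*x_3 - 55/2*x_3**2 + 13/4*x_2 - 343/12*x_3 - 4/3
  leading term x_2**2: no divisor's leading term divides it; move 3/4*x_2**2 to the remainder.
  leading term x_2*x_3: no divisor's leading term divides it; move 15/4*x_2*x_3 to the remainder.
  leading term x_3**2: no divisor's leading term divides it; move -55/2*x_3**2 to the remainder.
  leading term x_2: no divisor's leading term divides it; move 13/4*x_2 to the remainder.
  leading term x_3: no divisor's leading term divides it; move -343/12*x_3 to the remainder.
  leading term 1: no divisor's leading term divides it; move -4/3 to the remainder.
  remainder 3/4*x_2**2 + 15/4*x_2*x_3 - 55/2*x_3**2 + 13/4*x_2 - 343/12*x_3 - 4/3 ≠ 0; add g_3 = 3/4*x_2**2 + 15/4*x_2*x_3 - 55/2*x_3**2 + 13/4*x_2 - 343/12*x_3 - 4/3 to the basis.

The other S-polynomials (S(f_1,g_3), S(f_2,g_3)) all reduce to 0 modulo the current basis, so we have a Gröbner basis.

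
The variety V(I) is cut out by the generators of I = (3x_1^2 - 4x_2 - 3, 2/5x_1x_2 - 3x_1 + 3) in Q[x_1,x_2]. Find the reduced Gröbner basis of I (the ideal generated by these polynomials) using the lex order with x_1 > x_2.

G = {x_1 + 8/45x_2^2 - 6/5x_2 - 1, x_2^3 - 57/4x_2^2 + 45x_2}

Buchberger's algorithm terminates because the ascending chain of leading-term ideals stabilizes.

f_1 = 3x_1^2 - 4x_2 - 3, LT = x_1^2.
f_2 = 2/5x_1x_2 - 3x_1 + 3, LT = x_1x_2.

S(f_1,f_2): lcm = x_1^2x_2. S = 15/2x_1^2 - 15/2x_1 - 4/3x_2^2 - x_2.
  leading term x_1^2: subtract (5/2)·f_1 from 15/2x_1^2 - 15/2x_1 - 4/3x_2^2 - x_2 → -15/2x_1 - 4/3x_2^2 + 9x_2 + 15/2
  leading term x_1: no divisor's leading term divides it; move -15/2x_1 to the remainder.
  leading term x_2^2: no divisor's leading term divides it; move -4/3x_2^2 to the remainder.
  leading term x_2: no divisor's leading term divides it; move 9x_2 to the remainder.
  leading term 1: no divisor's leading term divides it; move 15/2 to the remainder.
  remainder -15/2x_1 - 4/3x_2^2 + 9x_2 + 15/2 ≠ 0; add g_3 = -15/2x_1 - 4/3x_2^2 + 9x_2 + 15/2 to the basis.

S(f_1,g_3): lcm = x_1^2. S = -8/45x_1x_2^2 + 6/5x_1x_2 + x_1 - 4/3x_2 - 1.
  leading term x_1x_2^2: subtract (-4/9x_2)·f_2 from -8/45x_1x_2^2 + 6/5x_1x_2 + x_1 - 4/3x_2 - 1 → -2/15x_1x_2 + x_1 - 1
  leading term x_1x_2: subtract (-1/3)·f_2 from -2/15x_1x_2 + x_1 - 1 → 0
  remainder 0.

S(f_2,g_3): lcm = x_1x_2. S = -15/2x_1 - 8/45x_2^3 + 6/5x_2^2 + x_2 + 15/2.
  leading term x_1: subtract (1)·g_3 from -15/2x_1 - 8/45x_2^3 + 6/5x_2^2 + x_2 + 15/2 → -8/45x_2^3 + 38/15x_2^2 - 8x_2
  leading term x_2^3: no divisor's leading term divides it; move -8/45x_2^3 to the remainder.
  leading term x_2^2: no divisor's leading term divides it; move 38/15x_2^2 to the remainder.
  leading term x_2: no divisor's leading term divides it; move -8x_2 to the remainder.
  remainder -8/45x_2^3 + 38/15x_2^2 - 8x_2 ≠ 0; add g_4 = -8/45x_2^3 + 38/15x_2^2 - 8x_2 to the basis.

S(f_1,g_4): leading monomials are coprime, so the S-polynomial reduces to 0 (Buchberger's first criterion).
S(f_2,g_4): lcm = x_1x_2^3. S = 27/4x_1x_2^2 - 45x_1x_2 + 15/2x_2^2.
  leading term x_1x_2^2: subtract (135/8x_2)·f_2 from 27/4x_1x_2^2 - 45x_1x_2 + 15/2x_2^2 → 45/8x_1x_2 + 15/2x_2^2 - 405/8x_2
  leading term x_1x_2: subtract (225/16)·f_2 from 45/8x_1x_2 + 15/2x_2^2 - 405/8x_2 → 675/16x_1 + 15/2x_2^2 - 405/8x_2 - 675/16
  leading term x_1: subtract (-45/8)·g_3 from 675/16x_1 + 15/2x_2^2 - 405/8x_2 - 675/16 → 0
  remainder 0.

S(g_3,g_4): leading monomials are coprime, so the S-polynomial reduces to 0 (Buchberger's first criterion).
Every S-polynomial of the final basis reduces to 0, so we have a Gröbner basis.
Inter-reduce: drop elements whose leading term is divisible by another's, tail-reduce, and make monic.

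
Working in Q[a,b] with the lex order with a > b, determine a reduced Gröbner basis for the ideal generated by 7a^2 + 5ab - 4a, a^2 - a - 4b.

This is the nonlinear analogue of row-reducing a linear system.

f_1 = 7a^2 + 5ab - 4a, LT = a^2.
f_2 = a^2 - a - 4b, LT = a^2.

S(f_1,f_2): lcm = a^2. S = 5/7ab + 3/7a + 4b.
  leading term ab: no divisor's leading term divides it; move 5/7ab to the remainder.
  leading term a: no divisor's leading term divides it; move 3/7a to the remainder.
  leading term b: no divisor's leading term divides it; move 4b to the remainder.
  remainder 5/7ab + 3/7a + 4b ≠ 0; add g_3 = 5/7ab + 3/7a + 4b to the basis.

S(f_1,g_3): lcm = a^2b. S = -3/5a^2 + 5/7ab^2 - 216/35ab.
  leading term a^2: subtract (-3/35)·f_1 from -3/5a^2 + 5/7ab^2 - 216/35ab → 5/7ab^2 - 201/35ab - 12/35a
  leading term ab^2: subtract (b)·g_3 from 5/7ab^2 - 201/35ab - 12/35a → -216/35ab - 12/35a - 4b^2
  leading term ab: subtract (-216/25)·g_3 from -216/35ab - 12/35a - 4b^2 → 84/25a - 4b^2 + 864/25b
  leading term a: no divisor's leading term divides it; move 84/25a to the remainder.
  leading term b^2: no divisor's leading term divides it; move -4b^2 to the remainder.
  leading term b: no divisor's leading term divides it; move 864/25b to the remainder.
  remainder 84/25a - 4b^2 + 864/25b ≠ 0; add g_4 = 84/25a - 4b^2 + 864/25b to the basis.

S(g_3,g_4): lcm = ab. S = 3/5a + 25/21b^3 - 72/7b^2 + 28/5b.
  leading term a: subtract (5/28)·g_4 from 3/5a + 25/21b^3 - 72/7b^2 + 28/5b → 25/21b^3 - 67/7b^2 - 4/7b
  leading term b^3: no divisor's leading term divides it; move 25/21b^3 to the remainder.
  leading term b^2: no divisor's leading term divides it; move -67/7b^2 to the remainder.
  leading term b: no divisor's leading term divides it; move -4/7b to the remainder.
  remainder 25/21b^3 - 67/7b^2 - 4/7b ≠ 0; add g_5 = 25/21b^3 - 67/7b^2 - 4/7b to the basis.

The other S-polynomials (S(f_2,g_3), S(f_1,g_4), S(f_2,g_4), S(f_1,g_5), S(f_2,g_5), S(g_3,g_5), S(g_4,g_5)) all reduce to 0 modulo the current basis, so we have a Gröbner basis.
Inter-reduce: drop elements whose leading term is divisible by another's, tail-reduce, and make monic.

G = {a - 25/21b^2 + 72/7b, b^3 - 201/25b^2 - 12/25b}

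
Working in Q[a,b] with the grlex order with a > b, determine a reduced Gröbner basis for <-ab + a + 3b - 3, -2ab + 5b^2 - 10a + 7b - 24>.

G = {a^2 - 2a - 3, ab - a - 3b + 3, b^2 - 12/5a + 1/5b - 18/5}

f_1 = -ab + a + 3b - 3, LT = ab.
f_2 = -2ab + 5b^2 - 10a + 7b - 24, LT = ab.

S(f_1,f_2): lcm = ab. S = 5/2b^2 - 6a + 1/2b - 9.
  reduce S modulo (f_1, f_2):
  remainder 5/2b^2 - 6a + 1/2b - 9 ≠ 0; add g_3 = 5/2b^2 - 6a + 1/2b - 9 to the basis.

S(f_1,g_3): lcm = ab^2. S = 12/5a^2 - 6/5ab - 3b^2 + 18/5a + 3b.
  reduce S modulo (f_1, f_2, g_3):
  remainder 12/5a^2 - 24/5a - 36/5 ≠ 0; add g_4 = 12/5a^2 - 24/5a - 36/5 to the basis.

The other S-polynomials (S(f_2,g_3), S(f_1,g_4), S(f_2,g_4), S(g_3,g_4)) all reduce to 0 modulo the current basis, so we have a Gröbner basis.
Inter-reduce: drop elements whose leading term is divisible by another's, tail-reduce, and make monic.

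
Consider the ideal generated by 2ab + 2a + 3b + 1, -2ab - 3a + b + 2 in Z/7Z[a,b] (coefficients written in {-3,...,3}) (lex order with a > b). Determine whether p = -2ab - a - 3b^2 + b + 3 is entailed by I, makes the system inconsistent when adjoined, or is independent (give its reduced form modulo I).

First compute the reduced Gröbner basis of I by Buchberger's algorithm.
f_1 = 2ab + 2a + 3b + 1, LT = ab.
f_2 = -2ab - 3a + b + 2, LT = ab.

S(f_1,f_2): lcm = ab. S = 3a + 2b - 2.
  reduce S modulo (f_1, f_2):
  remainder 3a + 2b - 2 ≠ 0; add h_3 = 3a + 2b - 2 to the basis.

S(f_1,h_3): lcm = ab. S = a - 3b^2 + b - 3.
  reduce S modulo (f_1, f_2, h_3):
  remainder -3b^2 - 2b ≠ 0; add h_4 = -3b^2 - 2b to the basis.

The other S-polynomials (S(f_2,h_3), S(f_1,h_4), S(f_2,h_4), S(h_3,h_4)) all reduce to 0 modulo the current basis, so we have a Gröbner basis.
Inter-reduce: drop elements whose leading term is divisible by another's, tail-reduce, and make monic.
Reduced Gröbner basis: {a + 3b - 3, b^2 + 3b}.
Label its elements g_1 = a + 3b - 3, g_2 = b^2 + 3b.

Reduce p = -2ab - a - 3b^2 + b + 3 modulo G:
  leading term ab: subtract (-2b)·g_1 from -2ab - a - 3b^2 + b + 3 → -a + 3b^2 + 2b + 3
  leading term a: subtract (-1)·g_1 from -a + 3b^2 + 2b + 3 → 3b^2 - 2b
  leading term b^2: subtract (3)·g_2 from 3b^2 - 2b → 3b
  leading term b: no divisor's leading term divides it; move 3b to the remainder.
  normal form = 3b.
The normal form is nonzero, so p ∉ I. Since p minus its normal form lies in I, I + (p) = I + (r) where r = 3b; decide whether this ideal is the whole ring.
Run Buchberger on G together with r (pairs among the g_i already reduce to 0 since G is a Gröbner basis):
g_1 = a + 3b - 3, LT = a.
g_2 = b^2 + 3b, LT = b^2.
r = 3b, LT = b.

The S-polynomials (S(g_1,g_2), S(g_1,r), S(g_2,r)) all reduce to 0 modulo the current basis, so we have a Gröbner basis.
Inter-reduce: drop elements whose leading term is divisible by another's, tail-reduce, and make monic.
Reduced Gröbner basis: {a - 3, b}.
The reduced Gröbner basis of I + (p) is {a - 3, b} ≠ {1}, a proper ideal, so the enlarged system stays consistent: p is independent of I, with normal form 3b.

-2ab - a - 3b^2 + b + 3 is independent of I; its normal form modulo I is 3b.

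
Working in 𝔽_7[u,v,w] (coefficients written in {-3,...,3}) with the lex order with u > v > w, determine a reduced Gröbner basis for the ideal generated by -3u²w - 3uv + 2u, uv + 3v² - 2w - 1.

f_1 = -3u²w - 3uv + 2u, LT = u²w.
f_2 = uv + 3v² - 2w - 1, LT = uv.

S(f_1,f_2): lcm = u²vw. S = -3uv²w + uv² - 3uv + 2uw² + uw.
  leading term uv²w: subtract (-3vw)·f_2 from -3uv²w + uv² - 3uv + 2uw² + uw → uv² - 3uv + 2uw² + uw + 2v³w + vw² - 3vw
  leading term uv²: subtract (v)·f_2 from uv² - 3uv + 2uw² + uw + 2v³w + vw² - 3vw → -3uv + 2uw² + uw + 2v³w - 3v³ + vw² - vw + v
  leading term uv: subtract (-3)·f_2 from -3uv + 2uw² + uw + 2v³w - 3v³ + vw² - vw + v → 2uw² + uw + 2v³w - 3v³ + 2v² + vw² - vw + v + w - 3
  leading term uw²: no divisor's leading term divides it; move 2uw² to the remainder.
  leading term uw: no divisor's leading term divides it; move uw to the remainder.
  leading term v³w: no divisor's leading term divides it; move 2v³w to the remainder.
  leading term v³: no divisor's leading term divides it; move -3v³ to the remainder.
  leading term v²: no divisor's leading term divides it; move 2v² to the remainder.
  leading term vw²: no divisor's leading term divides it; move vw² to the remainder.
  leading term vw: no divisor's leading term divides it; move -vw to the remainder.
  leading term v: no divisor's leading term divides it; move v to the remainder.
  leading term w: no divisor's leading term divides it; move w to the remainder.
  leading term 1: no divisor's leading term divides it; move -3 to the remainder.
  remainder 2uw² + uw + 2v³w - 3v³ + 2v² + vw² - vw + v + w - 3 ≠ 0; add g_3 = 2uw² + uw + 2v³w - 3v³ + 2v² + vw² - vw + v + w - 3 to the basis.

S(f_1,g_3): lcm = u²w². S = 3u²w - uv³w - 2uv³ - uv² + 3uvw² - 2uvw + 3uv - 2u.
  leading term u²w: subtract (-1)·f_1 from 3u²w - uv³w - 2uv³ - uv² + 3uvw² - 2uvw + 3uv - 2u → -uv³w - 2uv³ - uv² + 3uvw² - 2uvw
  leading term uv³w: subtract (-v²w)·f_2 from -uv³w - 2uv³ - uv² + 3uvw² - 2uvw → -2uv³ - uv² + 3uvw² - 2uvw + 3v⁴w - 2v²w² - v²w
  leading term uv³: subtract (-2v²)·f_2 from -2uv³ - uv² + 3uvw² - 2uvw + 3v⁴w - 2v²w² - v²w → -uv² + 3uvw² - 2uvw + 3v⁴w - v⁴ - 2v²w² + 2v²w - 2v²
  leading term uv²: subtract (-v)·f_2 from -uv² + 3uvw² - 2uvw + 3v⁴w - v⁴ - 2v²w² + 2v²w - 2v² → 3uvw² - 2uvw + 3v⁴w - v⁴ + 3v³ - 2v²w² + 2v²w - 2v² - 2vw - v
  leading term uvw²: subtract (3w²)·f_2 from 3uvw² - 2uvw + 3v⁴w - v⁴ + 3v³ - 2v²w² + 2v²w - 2v² - 2vw - v → -2uvw + 3v⁴w - v⁴ + 3v³ + 3v²w² + 2v²w - 2v² - 2vw - v - w³ + 3w²
  leading term uvw: subtract (-2w)·f_2 from -2uvw + 3v⁴w - v⁴ + 3v³ + 3v²w² + 2v²w - 2v² - 2vw - v - w³ + 3w² → 3v⁴w - v⁴ + 3v³ + 3v²w² + v²w - 2v² - 2vw - v - w³ - w² - 2w
  leading term v⁴w: no divisor's leading term divides it; move 3v⁴w to the remainder.
  leading term v⁴: no divisor's leading term divides it; move -v⁴ to the remainder.
  leading term v³: no divisor's leading term divides it; move 3v³ to the remainder.
  leading term v²w²: no divisor's leading term divides it; move 3v²w² to the remainder.
  leading term v²w: no divisor's leading term divides it; move v²w to the remainder.
  leading term v²: no divisor's leading term divides it; move -2v² to the remainder.
  leading term vw: no divisor's leading term divides it; move -2vw to the remainder.
  leading term v: no divisor's leading term divides it; move -v to the remainder.
  leading term w³: no divisor's leading term divides it; move -w³ to the remainder.
  leading term w²: no divisor's leading term divides it; move -w² to the remainder.
  leading term w: no divisor's leading term divides it; move -2w to the remainder.
  remainder 3v⁴w - v⁴ + 3v³ + 3v²w² + v²w - 2v² - 2vw - v - w³ - w² - 2w ≠ 0; add g_4 = 3v⁴w - v⁴ + 3v³ + 3v²w² + v²w - 2v² - 2vw - v - w³ - w² - 2w to the basis.

The other S-polynomials (S(f_2,g_3), S(f_1,g_4), S(f_2,g_4), S(g_3,g_4)) all reduce to 0 modulo the current basis, so we have a Gröbner basis.

G = {u²w - 3u - 3v² + 2w + 1, uv + 3v² - 2w - 1, uw² - 3uw + v³w + 2v³ + v² - 3vw² + 3vw - 3v - 3w + 2, v⁴w + 2v⁴ + v³ + v²w² - 2v²w - 3v² - 3vw + 2v + 2w³ + 2w² - 3w}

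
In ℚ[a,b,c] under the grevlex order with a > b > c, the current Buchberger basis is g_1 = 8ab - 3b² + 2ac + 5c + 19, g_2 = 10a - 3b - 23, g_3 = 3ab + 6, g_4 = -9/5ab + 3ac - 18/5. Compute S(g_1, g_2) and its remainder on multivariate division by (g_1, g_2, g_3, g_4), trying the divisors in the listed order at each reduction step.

S(g_1, g_2) = -3/40b² + ¼ac + 23/10b + ⅝c + 19/8; remainder on division = -3/40b² + 3/40bc + 23/10b + 6/5c + 19/8.

lcm(LM(g_1), LM(g_2)) = ab.
S = (lcm/LT(g_1))·g_1 − (lcm/LT(g_2))·g_2 = -3/40b² + ¼ac + 23/10b + ⅝c + 19/8.
Reduce S modulo (g_1, g_2, g_3, g_4) in that order:
  leading term b²: no divisor's leading term divides it; move -3/40b² to the remainder.
  leading term ac: subtract (1/40c)·g_2 from ¼ac + 23/10b + ⅝c + 19/8 → 3/40bc + 23/10b + 6/5c + 19/8
  leading term bc: no divisor's leading term divides it; move 3/40bc to the remainder.
  leading term b: no divisor's leading term divides it; move 23/10b to the remainder.
  leading term c: no divisor's leading term divides it; move 6/5c to the remainder.
  leading term 1: no divisor's leading term divides it; move 19/8 to the remainder.
The remainder -3/40b² + 3/40bc + 23/10b + 6/5c + 19/8 is nonzero, so it would be added as the next basis element.
An S-polynomial is built so that the two leading terms cancel; whether anything survives reduction is exactly the Gröbner-basis criterion.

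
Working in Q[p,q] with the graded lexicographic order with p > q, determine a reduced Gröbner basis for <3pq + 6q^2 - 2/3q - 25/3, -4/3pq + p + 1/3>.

G = {p^2 - 113/54p + 2/3q + 23/54, pq - 3/4p - 1/4, q^2 + 3/8p - 1/9q - 91/72}

f_1 = 3pq + 6q^2 - 2/3q - 25/3, LT = pq.
f_2 = -4/3pq + p + 1/3, LT = pq.

S(f_1,f_2): lcm = pq. S = 2q^2 + 3/4p - 2/9q - 91/36.
  leading term q^2: no divisor's leading term divides it; move 2q^2 to the remainder.
  leading term p: no divisor's leading term divides it; move 3/4p to the remainder.
  leading term q: no divisor's leading term divides it; move -2/9q to the remainder.
  leading term 1: no divisor's leading term divides it; move -91/36 to the remainder.
  remainder 2q^2 + 3/4p - 2/9q - 91/36 ≠ 0; add g_3 = 2q^2 + 3/4p - 2/9q - 91/36 to the basis.

S(f_1,g_3): lcm = pq^2. S = 2q^3 - 3/8p^2 + 1/9pq - 2/9q^2 + 91/72p - 25/9q.
  leading term q^3: subtract (q)·g_3 from 2q^3 - 3/8p^2 + 1/9pq - 2/9q^2 + 91/72p - 25/9q → -3/8p^2 - 23/36pq + 91/72p - 1/4q
  leading term p^2: no divisor's leading term divides it; move -3/8p^2 to the remainder.
  leading term pq: subtract (-23/108)·f_1 from -23/36pq + 91/72p - 1/4q → 23/18q^2 + 91/72p - 127/324q - 575/324
  leading term q^2: subtract (23/36)·g_3 from 23/18q^2 + 91/72p - 127/324q - 575/324 → 113/144p - 1/4q - 23/144
  leading term p: no divisor's leading term divides it; move 113/144p to the remainder.
  leading term q: no divisor's leading term divides it; move -1/4q to the remainder.
  leading term 1: no divisor's leading term divides it; move -23/144 to the remainder.
  remainder -3/8p^2 + 113/144p - 1/4q - 23/144 ≠ 0; add g_4 = -3/8p^2 + 113/144p - 1/4q - 23/144 to the basis.

The other S-polynomials (S(f_2,g_3), S(f_1,g_4), S(f_2,g_4), S(g_3,g_4)) all reduce to 0 modulo the current basis, so we have a Gröbner basis.
Inter-reduce: drop elements whose leading term is divisible by another's, tail-reduce, and make monic.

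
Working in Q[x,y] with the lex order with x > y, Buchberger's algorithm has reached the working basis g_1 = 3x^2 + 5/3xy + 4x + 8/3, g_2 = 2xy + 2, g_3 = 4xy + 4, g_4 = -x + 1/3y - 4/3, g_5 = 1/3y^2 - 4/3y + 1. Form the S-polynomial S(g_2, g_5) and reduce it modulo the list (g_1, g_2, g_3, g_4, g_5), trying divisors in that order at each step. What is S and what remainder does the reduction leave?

lcm(LM(g_2), LM(g_5)) = xy^2.
S = (lcm/LT(g_2))·g_2 − (lcm/LT(g_5))·g_5 = 4xy - 3x + y.
Reduce S modulo (g_1, g_2, g_3, g_4, g_5) in that order:
  leading term xy: subtract (2)·g_2 from 4xy - 3x + y → -3x + y - 4
  leading term x: subtract (3)·g_4 from -3x + y - 4 → 0
The remainder is 0, so this S-polynomial contributes no new basis element.
This is the inner loop of Buchberger's algorithm — each nonzero remainder becomes a new basis element.

S(g_2, g_5) = 4xy - 3x + y; remainder on division = 0.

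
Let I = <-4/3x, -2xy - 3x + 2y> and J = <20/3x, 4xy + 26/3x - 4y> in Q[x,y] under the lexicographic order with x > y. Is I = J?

For a fixed monomial order, each ideal has a unique reduced Gröbner basis; comparing bases decides equality.
Buchberger on the first generating set:
f_1 = -4/3x, LT = x.
f_2 = -2xy - 3x + 2y, LT = xy.

S(f_1,f_2): lcm = xy. S = -3/2x + y.
  leading term x: subtract (9/8)·f_1 from -3/2x + y → y
  leading term y: no divisor's leading term divides it; move y to the remainder.
  remainder y ≠ 0; add g_3 = y to the basis.

S(f_1,g_3): leading monomials are coprime, so the S-polynomial reduces to 0 (Buchberger's first criterion).
S(f_2,g_3): lcm = xy. S = 3/2x - y.
  leading term x: subtract (-9/8)·f_1 from 3/2x - y → -y
  leading term y: subtract (-1)·g_3 from -y → 0
  remainder 0.

Every S-polynomial of the final basis reduces to 0, so we have a Gröbner basis.
Inter-reduce: drop elements whose leading term is divisible by another's, tail-reduce, and make monic.
Reduced Gröbner basis: {x, y}.

Buchberger on the second generating set:
h_1 = 20/3x, LT = x.
h_2 = 4xy + 26/3x - 4y, LT = xy.

S(h_1,h_2): lcm = xy. S = -13/6x + y.
  leading term x: subtract (-13/40)·h_1 from -13/6x + y → y
  leading term y: no divisor's leading term divides it; move y to the remainder.
  remainder y ≠ 0; add k_3 = y to the basis.

S(h_1,k_3): leading monomials are coprime, so the S-polynomial reduces to 0 (Buchberger's first criterion).
S(h_2,k_3): lcm = xy. S = 13/6x - y.
  leading term x: subtract (13/40)·h_1 from 13/6x - y → -y
  leading term y: subtract (-1)·k_3 from -y → 0
  remainder 0.

Every S-polynomial of the final basis reduces to 0, so we have a Gröbner basis.
Inter-reduce: drop elements whose leading term is divisible by another's, tail-reduce, and make monic.
Reduced Gröbner basis: {x, y}.

These coincide, so the ideals are equal.

Yes, the ideals are equal.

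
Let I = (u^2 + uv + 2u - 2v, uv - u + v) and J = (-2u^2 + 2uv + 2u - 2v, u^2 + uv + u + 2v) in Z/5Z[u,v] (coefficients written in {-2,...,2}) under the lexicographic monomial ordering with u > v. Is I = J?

Two ideals are equal iff their reduced Gröbner bases coincide (the reduced basis is unique for a fixed ordering).
Buchberger on the first generating set:
f_1 = u^2 + uv + 2u - 2v, LT = u^2.
f_2 = uv - u + v, LT = uv.

S(f_1,f_2): lcm = u^2v. S = u^2 + uv^2 + uv - 2v^2.
  leading term u^2: subtract (1)·f_1 from u^2 + uv^2 + uv - 2v^2 → uv^2 - 2u - 2v^2 + 2v
  leading term uv^2: subtract (v)·f_2 from uv^2 - 2u - 2v^2 + 2v → uv - 2u + 2v^2 + 2v
  leading term uv: subtract (1)·f_2 from uv - 2u + 2v^2 + 2v → -u + 2v^2 + v
  leading term u: no divisor's leading term divides it; move -u to the remainder.
  leading term v^2: no divisor's leading term divides it; move 2v^2 to the remainder.
  leading term v: no divisor's leading term divides it; move v to the remainder.
  remainder -u + 2v^2 + v ≠ 0; add g_3 = -u + 2v^2 + v to the basis.

S(f_2,g_3): lcm = uv. S = -u + 2v^3 + v^2 + v.
  leading term u: subtract (1)·g_3 from -u + 2v^3 + v^2 + v → 2v^3 - v^2
  leading term v^3: no divisor's leading term divides it; move 2v^3 to the remainder.
  leading term v^2: no divisor's leading term divides it; move -v^2 to the remainder.
  remainder 2v^3 - v^2 ≠ 0; add g_4 = 2v^3 - v^2 to the basis.

The other S-polynomials (S(f_1,g_3), S(f_1,g_4), S(f_2,g_4), S(g_3,g_4)) all reduce to 0 modulo the current basis, so we have a Gröbner basis.
Inter-reduce: drop elements whose leading term is divisible by another's, tail-reduce, and make monic.
Reduced Gröbner basis: {u - 2v^2 - v, v^3 + 2v^2}.

Buchberger on the second generating set:
h_1 = -2u^2 + 2uv + 2u - 2v, LT = u^2.
h_2 = u^2 + uv + u + 2v, LT = u^2.

S(h_1,h_2): lcm = u^2. S = -2uv - 2u - v.
  leading term uv: no divisor's leading term divides it; move -2uv to the remainder.
  leading term u: no divisor's leading term divides it; move -2u to the remainder.
  leading term v: no divisor's leading term divides it; move -v to the remainder.
  remainder -2uv - 2u - v ≠ 0; add k_3 = -2uv - 2u - v to the basis.

S(h_1,k_3): lcm = u^2v. S = -u^2 - uv^2 + uv + v^2.
  leading term u^2: subtract (-2)·h_1 from -u^2 - uv^2 + uv + v^2 → -uv^2 - u + v^2 + v
  leading term uv^2: subtract (-2v)·k_3 from -uv^2 - u + v^2 + v → uv - u - v^2 + v
  leading term uv: subtract (2)·k_3 from uv - u - v^2 + v → -2u - v^2 - 2v
  leading term u: no divisor's leading term divides it; move -2u to the remainder.
  leading term v^2: no divisor's leading term divides it; move -v^2 to the remainder.
  leading term v: no divisor's leading term divides it; move -2v to the remainder.
  remainder -2u - v^2 - 2v ≠ 0; add k_4 = -2u - v^2 - 2v to the basis.

S(k_3,k_4): lcm = uv. S = u + 2v^3 - v^2 - 2v.
  leading term u: subtract (2)·k_4 from u + 2v^3 - v^2 - 2v → 2v^3 + v^2 + 2v
  leading term v^3: no divisor's leading term divides it; move 2v^3 to the remainder.
  leading term v^2: no divisor's leading term divides it; move v^2 to the remainder.
  leading term v: no divisor's leading term divides it; move 2v to the remainder.
  remainder 2v^3 + v^2 + 2v ≠ 0; add k_5 = 2v^3 + v^2 + 2v to the basis.

The other S-polynomials (S(h_2,k_3), S(h_1,k_4), S(h_2,k_4), S(h_1,k_5), S(h_2,k_5), S(k_3,k_5), S(k_4,k_5)) all reduce to 0 modulo the current basis, so we have a Gröbner basis.
Inter-reduce: drop elements whose leading term is divisible by another's, tail-reduce, and make monic.
Reduced Gröbner basis: {u - 2v^2 + v, v^3 - 2v^2 + v}.

Since the reduced bases disagree, the two ideals are not the same.

No, the ideals differ.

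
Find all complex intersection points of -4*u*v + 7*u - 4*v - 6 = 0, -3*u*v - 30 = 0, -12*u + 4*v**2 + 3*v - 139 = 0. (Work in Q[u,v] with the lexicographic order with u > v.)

Compute a lex Gröbner basis by Buchberger's algorithm.
f_1 = -4*u*v + 7*u - 4*v - 6, LT = u*v.
f_2 = -3*u*v - 30, LT = u*v.
f_3 = -12*u + 4*v**2 + 3*v - 139, LT = u.

S(f_1,f_2): lcm = u*v. S = -7/4*u + v - 17/2.
  leading term u: subtract (7/48)·f_3 from -7/4*u + v - 17/2 → -7/12*v**2 + 9/16*v + 565/48
  leading term v**2: no divisor's leading term divides it; move -7/12*v**2 to the remainder.
  leading term v: no divisor's leading term divides it; move 9/16*v to the remainder.
  leading term 1: no divisor's leading term divides it; move 565/48 to the remainder.
  remainder -7/12*v**2 + 9/16*v + 565/48 ≠ 0; add h_4 = -7/12*v**2 + 9/16*v + 565/48 to the basis.

S(f_1,f_3): lcm = u*v. S = -7/4*u + 1/3*v**3 + 1/4*v**2 - 127/12*v + 3/2.
  leading term u: subtract (7/48)·f_3 from -7/4*u + 1/3*v**3 + 1/4*v**2 - 127/12*v + 3/2 → 1/3*v**3 - 1/3*v**2 - 529/48*v + 1045/48
  leading term v**3: subtract (-4/7*v)·h_4 from 1/3*v**3 - 1/3*v**2 - 529/48*v + 1045/48 → -1/84*v**2 - 481/112*v + 1045/48
  leading term v**2: subtract (1/49)·h_4 from -1/84*v**2 - 481/112*v + 1045/48 → -211/49*v + 1055/49
  leading term v: no divisor's leading term divides it; move -211/49*v to the remainder.
  leading term 1: no divisor's leading term divides it; move 1055/49 to the remainder.
  remainder -211/49*v + 1055/49 ≠ 0; add h_5 = -211/49*v + 1055/49 to the basis.

The other S-polynomials (S(f_2,f_3), S(f_1,h_4), S(f_2,h_4), S(f_3,h_4), S(f_1,h_5), S(f_2,h_5), S(f_3,h_5), S(h_4,h_5)) all reduce to 0 modulo the current basis, so we have a Gröbner basis.
Inter-reduce: drop elements whose leading term is divisible by another's, tail-reduce, and make monic.
Reduced Gröbner basis: {u + 2, v - 5}.

A lex Gröbner basis eliminates variables successively. Here v - 5 depends only on v, with roots {5}; lifting each root through the earlier basis elements recovers the full solutions.
  v = 5: the earlier basis element becomes u + 2 = 0, giving u = -2 — point (-2, 5).
Substituting each solution back into the original system confirms all equations vanish.
A lex Gröbner basis triangularizes the system, enabling back-substitution.

{(-2, 5)}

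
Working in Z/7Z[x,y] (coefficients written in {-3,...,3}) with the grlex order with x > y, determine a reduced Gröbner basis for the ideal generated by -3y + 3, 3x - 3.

G = {x - 1, y - 1}

The reduced Gröbner basis is the canonical form of the ideal for this ordering.

f_1 = -3y + 3, LT = y.
f_2 = 3x - 3, LT = x.

The S-polynomials (S(f_1,f_2)) all reduce to 0 modulo the current basis, so we have a Gröbner basis.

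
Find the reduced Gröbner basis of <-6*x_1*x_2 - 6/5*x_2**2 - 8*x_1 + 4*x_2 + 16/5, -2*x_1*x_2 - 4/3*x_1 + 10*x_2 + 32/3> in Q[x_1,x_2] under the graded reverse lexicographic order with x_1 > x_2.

Buchberger's algorithm terminates because the ascending chain of leading-term ideals stabilizes.

f_1 = -6*x_1*x_2 - 6/5*x_2**2 - 8*x_1 + 4*x_2 + 16/5, LT = x_1*x_2.
f_2 = -2*x_1*x_2 - 4/3*x_1 + 10*x_2 + 32/3, LT = x_1*x_2.

S(f_1,f_2): lcm = x_1*x_2. S = 1/5*x_2**2 + 2/3*x_1 + 13/3*x_2 + 24/5.
  leading term x_2**2: no divisor's leading term divides it; move 1/5*x_2**2 to the remainder.
  leading term x_1: no divisor's leading term divides it; move 2/3*x_1 to the remainder.
  leading term x_2: no divisor's leading term divides it; move 13/3*x_2 to the remainder.
  leading term 1: no divisor's leading term divides it; move 24/5 to the remainder.
  remainder 1/5*x_2**2 + 2/3*x_1 + 13/3*x_2 + 24/5 ≠ 0; add g_3 = 1/5*x_2**2 + 2/3*x_1 + 13/3*x_2 + 24/5 to the basis.

S(f_1,g_3): lcm = x_1*x_2**2. S = 1/5*x_2**3 - 10/3*x_1**2 - 61/3*x_1*x_2 - 2/3*x_2**2 - 24*x_1 - 8/15*x_2.
  leading term x_2**3: subtract (x_2)·g_3 from 1/5*x_2**3 - 10/3*x_1**2 - 61/3*x_1*x_2 - 2/3*x_2**2 - 24*x_1 - 8/15*x_2 → -10/3*x_1**2 - 21*x_1*x_2 - 5*x_2**2 - 24*x_1 - 16/3*x_2
  leading term x_1**2: no divisor's leading term divides it; move -10/3*x_1**2 to the remainder.
  leading term x_1*x_2: subtract (7/2)·f_1 from -21*x_1*x_2 - 5*x_2**2 - 24*x_1 - 16/3*x_2 → -4/5*x_2**2 + 4*x_1 - 58/3*x_2 - 56/5
  leading term x_2**2: subtract (-4)·g_3 from -4/5*x_2**2 + 4*x_1 - 58/3*x_2 - 56/5 → 20/3*x_1 - 2*x_2 + 8
  leading term x_1: no divisor's leading term divides it; move 20/3*x_1 to the remainder.
  leading term x_2: no divisor's leading term divides it; move -2*x_2 to the remainder.
  leading term 1: no divisor's leading term divides it; move 8 to the remainder.
  remainder -10/3*x_1**2 + 20/3*x_1 - 2*x_2 + 8 ≠ 0; add g_4 = -10/3*x_1**2 + 20/3*x_1 - 2*x_2 + 8 to the basis.

The other S-polynomials (S(f_2,g_3), S(f_1,g_4), S(f_2,g_4), S(g_3,g_4)) all reduce to 0 modulo the current basis, so we have a Gröbner basis.
Inter-reduce: drop elements whose leading term is divisible by another's, tail-reduce, and make monic.

G = {x_1**2 - 2*x_1 + 3/5*x_2 - 12/5, x_1*x_2 + 2/3*x_1 - 5*x_2 - 16/3, x_2**2 + 10/3*x_1 + 65/3*x_2 + 24}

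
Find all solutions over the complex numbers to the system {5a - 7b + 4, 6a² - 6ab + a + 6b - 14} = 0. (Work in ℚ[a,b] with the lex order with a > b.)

{(-37/12, -137/84), (2, 2)}

Compute a lex Gröbner basis by Buchberger's algorithm.
f_1 = 5a - 7b + 4, LT = a.
f_2 = 6a² - 6ab + a + 6b - 14, LT = a².

S(f_1,f_2): lcm = a². S = -⅖ab + 19/30a - b + 7/3.
  leading term ab: subtract (-2/25b)·f_1 from -⅖ab + 19/30a - b + 7/3 → 19/30a - 14/25b² - 17/25b + 7/3
  leading term a: subtract (19/150)·f_1 from 19/30a - 14/25b² - 17/25b + 7/3 → -14/25b² + 31/150b + 137/75
  leading term b²: no divisor's leading term divides it; move -14/25b² to the remainder.
  leading term b: no divisor's leading term divides it; move 31/150b to the remainder.
  leading term 1: no divisor's leading term divides it; move 137/75 to the remainder.
  remainder -14/25b² + 31/150b + 137/75 ≠ 0; add h_3 = -14/25b² + 31/150b + 137/75 to the basis.

The other S-polynomials (S(f_1,h_3), S(f_2,h_3)) all reduce to 0 modulo the current basis, so we have a Gröbner basis.
Inter-reduce: drop elements whose leading term is divisible by another's, tail-reduce, and make monic.
Reduced Gröbner basis: {a - 7/5b + ⅘, b² - 31/84b - 137/42}.

A lex Gröbner basis eliminates variables successively. Here b² - 31/84b - 137/42 depends only on b, with roots {-137/84, 2}; lifting each root through the earlier basis elements recovers the full solutions.
  b = -137/84: the earlier basis element becomes a + 37/12 = 0, giving a = -37/12 — point (-37/12, -137/84).
  b = 2: the earlier basis element becomes a - 2 = 0, giving a = 2 — point (2, 2).
Each listed point satisfies every original equation (direct substitution).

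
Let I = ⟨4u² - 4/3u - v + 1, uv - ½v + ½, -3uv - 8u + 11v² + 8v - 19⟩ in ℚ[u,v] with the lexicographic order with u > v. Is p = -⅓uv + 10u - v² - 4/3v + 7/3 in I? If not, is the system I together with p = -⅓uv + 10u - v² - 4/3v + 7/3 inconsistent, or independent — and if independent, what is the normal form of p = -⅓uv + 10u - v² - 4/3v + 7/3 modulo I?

-⅓uv + 10u - v² - 4/3v + 7/3 lies in I (it reduces to 0).

First compute the reduced Gröbner basis of I by Buchberger's algorithm.
f_1 = 4u² - 4/3u - v + 1, LT = u².
f_2 = uv - ½v + ½, LT = uv.
f_3 = -3uv - 8u + 11v² + 8v - 19, LT = uv.

S(f_1,f_2): lcm = u²v. S = ⅙uv - ½u - ¼v² + ¼v.
  leading term uv: subtract (⅙)·f_2 from ⅙uv - ½u - ¼v² + ¼v → -½u - ¼v² + ⅓v - 1/12
  leading term u: no divisor's leading term divides it; move -½u to the remainder.
  leading term v²: no divisor's leading term divides it; move -¼v² to the remainder.
  leading term v: no divisor's leading term divides it; move ⅓v to the remainder.
  leading term 1: no divisor's leading term divides it; move -1/12 to the remainder.
  remainder -½u - ¼v² + ⅓v - 1/12 ≠ 0; add h_4 = -½u - ¼v² + ⅓v - 1/12 to the basis.

S(f_1,f_3): lcm = u²v. S = -8/3u² + 11/3uv² + 7/3uv - 19/3u - ¼v² + ¼v.
  leading term u²: subtract (-⅔)·f_1 from -8/3u² + 11/3uv² + 7/3uv - 19/3u - ¼v² + ¼v → 11/3uv² + 7/3uv - 65/9u - ¼v² - 5/12v + ⅔
  leading term uv²: subtract (11/3v)·f_2 from 11/3uv² + 7/3uv - 65/9u - ¼v² - 5/12v + ⅔ → 7/3uv - 65/9u + 19/12v² - 9/4v + ⅔
  leading term uv: subtract (7/3)·f_2 from 7/3uv - 65/9u + 19/12v² - 9/4v + ⅔ → -65/9u + 19/12v² - 13/12v - ½
  leading term u: subtract (130/9)·h_4 from -65/9u + 19/12v² - 13/12v - ½ → 187/36v² - 637/108v + 19/27
  leading term v²: no divisor's leading term divides it; move 187/36v² to the remainder.
  leading term v: no divisor's leading term divides it; move -637/108v to the remainder.
  leading term 1: no divisor's leading term divides it; move 19/27 to the remainder.
  remainder 187/36v² - 637/108v + 19/27 ≠ 0; add h_5 = 187/36v² - 637/108v + 19/27 to the basis.

S(f_2,f_3): lcm = uv. S = -8/3u + 11/3v² + 13/6v - 35/6.
  leading term u: subtract (16/3)·h_4 from -8/3u + 11/3v² + 13/6v - 35/6 → 5v² + 7/18v - 97/18
  leading term v²: subtract (180/187)·h_5 from 5v² + 7/18v - 97/18 → 20419/3366v - 20419/3366
  leading term v: no divisor's leading term divides it; move 20419/3366v to the remainder.
  leading term 1: no divisor's leading term divides it; move -20419/3366 to the remainder.
  remainder 20419/3366v - 20419/3366 ≠ 0; add h_6 = 20419/3366v - 20419/3366 to the basis.

S(f_1,h_4): lcm = u². S = -½uv² + ⅔uv - ½u - ¼v + ¼.
  leading term uv²: subtract (-½v)·f_2 from -½uv² + ⅔uv - ½u - ¼v + ¼ → ⅔uv - ½u - ¼v² + ¼
  leading term uv: subtract (⅔)·f_2 from ⅔uv - ½u - ¼v² + ¼ → -½u - ¼v² + ⅓v - 1/12
  leading term u: subtract (1)·h_4 from -½u - ¼v² + ⅓v - 1/12 → 0
  remainder 0.

S(f_2,h_4): lcm = uv. S = -½v³ + ⅔v² - ⅔v + ½.
  leading term v³: subtract (-18/187v)·h_5 from -½v³ + ⅔v² - ⅔v + ½ → 37/374v² - 112/187v + ½
  leading term v²: subtract (666/34969)·h_5 from 37/374v² - 112/187v + ½ → -102095/209814v + 102095/209814
  leading term v: subtract (-15/187)·h_6 from -102095/209814v + 102095/209814 → 0
  remainder 0.

S(f_3,h_4): lcm = uv. S = 8/3u - ½v³ - 3v² - 17/6v + 19/3.
  leading term u: subtract (-16/3)·h_4 from 8/3u - ½v³ - 3v² - 17/6v + 19/3 → -½v³ - 13/3v² - 19/18v + 53/9
  leading term v³: subtract (-18/187v)·h_5 from -½v³ - 13/3v² - 19/18v + 53/9 → -1833/374v² - 3325/3366v + 53/9
  leading term v²: subtract (-32994/34969)·h_5 from -1833/374v² - 3325/3366v + 53/9 → -2062319/314721v + 2062319/314721
  leading term v: subtract (-202/187)·h_6 from -2062319/314721v + 2062319/314721 → 0
  remainder 0.

S(f_1,h_5): leading monomials are coprime, so the S-polynomial reduces to 0 (Buchberger's first criterion).
S(f_2,h_5): lcm = uv². S = 637/561uv - 76/561u - ½v² + ½v.
  leading term uv: subtract (637/561)·f_2 from 637/561uv - 76/561u - ½v² + ½v → -76/561u - ½v² + 599/561v - 637/1122
  leading term u: subtract (152/561)·h_4 from -76/561u - ½v² + 599/561v - 637/1122 → -485/1122v² + 1645/1683v - 1835/3366
  leading term v²: subtract (-2910/34969)·h_5 from -485/1122v² + 1645/1683v - 1835/3366 → 102095/209814v - 102095/209814
  leading term v: subtract (15/187)·h_6 from 102095/209814v - 102095/209814 → 0
  remainder 0.

S(f_3,h_5): lcm = uv². S = 711/187uv - 76/561u - 11/3v³ - 8/3v² + 19/3v.
  leading term uv: subtract (711/187)·f_2 from 711/187uv - 76/561u - 11/3v³ - 8/3v² + 19/3v → -76/561u - 11/3v³ - 8/3v² + 9239/1122v - 711/374
  leading term u: subtract (152/561)·h_4 from -76/561u - 11/3v³ - 8/3v² + 9239/1122v - 711/374 → -11/3v³ - 486/187v² + 27413/3366v - 6323/3366
  leading term v³: subtract (-12/17v)·h_5 from -11/3v³ - 486/187v² + 27413/3366v - 6323/3366 → -11381/1683v² + 9695/1122v - 6323/3366
  leading term v²: subtract (-45524/34969)·h_5 from -11381/1683v² + 9695/1122v - 6323/3366 → 1817291/1888326v - 1817291/1888326
  leading term v: subtract (89/561)·h_6 from 1817291/1888326v - 1817291/1888326 → 0
  remainder 0.

S(h_4,h_5): leading monomials are coprime, so the S-polynomial reduces to 0 (Buchberger's first criterion).
S(f_1,h_6): leading monomials are coprime, so the S-polynomial reduces to 0 (Buchberger's first criterion).
S(f_2,h_6): lcm = uv. S = u - ½v + ½.
  leading term u: subtract (-2)·h_4 from u - ½v + ½ → -½v² + ⅙v + ⅓
  leading term v²: subtract (-18/187)·h_5 from -½v² + ⅙v + ⅓ → -75/187v + 75/187
  leading term v: subtract (-1350/20419)·h_6 from -75/187v + 75/187 → 0
  remainder 0.

S(f_3,h_6): lcm = uv. S = 11/3u - 11/3v² - 8/3v + 19/3.
  leading term u: subtract (-22/3)·h_4 from 11/3u - 11/3v² - 8/3v + 19/3 → -11/2v² - 2/9v + 103/18
  leading term v²: subtract (-18/17)·h_5 from -11/2v² - 2/9v + 103/18 → -1979/306v + 1979/306
  leading term v: subtract (-21769/20419)·h_6 from -1979/306v + 1979/306 → 0
  remainder 0.

S(h_4,h_6): leading monomials are coprime, so the S-polynomial reduces to 0 (Buchberger's first criterion).
S(h_5,h_6): lcm = v². S = -76/561v + 76/561.
  leading term v: subtract (-456/20419)·h_6 from -76/561v + 76/561 → 0
  remainder 0.

Every S-polynomial of the final basis reduces to 0, so we have a Gröbner basis.
Inter-reduce: drop elements whose leading term is divisible by another's, tail-reduce, and make monic.
Reduced Gröbner basis: {u, v - 1}.
Label its elements g_1 = u, g_2 = v - 1.

Reduce p = -⅓uv + 10u - v² - 4/3v + 7/3 modulo G:
  leading term uv: subtract (-⅓v)·g_1 from -⅓uv + 10u - v² - 4/3v + 7/3 → 10u - v² - 4/3v + 7/3
  leading term u: subtract (10)·g_1 from 10u - v² - 4/3v + 7/3 → -v² - 4/3v + 7/3
  leading term v²: subtract (-v)·g_2 from -v² - 4/3v + 7/3 → -7/3v + 7/3
  leading term v: subtract (-7/3)·g_2 from -7/3v + 7/3 → 0
  normal form = 0.
Since the normal form is 0, p ∈ I.

Ideal membership is decidable via reduction modulo a Gröbner basis.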